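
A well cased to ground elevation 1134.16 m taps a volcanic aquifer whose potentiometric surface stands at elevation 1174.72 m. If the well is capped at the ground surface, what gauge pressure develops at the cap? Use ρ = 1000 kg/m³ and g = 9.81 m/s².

P ≈ 398 kPa

Head above the cap: Δh = 1174.72 − 1134.16 = 40.56 m.
P = ρgΔh = 1000 × 9.81 × 40.56 = 397894 Pa ≈ 398 kPa.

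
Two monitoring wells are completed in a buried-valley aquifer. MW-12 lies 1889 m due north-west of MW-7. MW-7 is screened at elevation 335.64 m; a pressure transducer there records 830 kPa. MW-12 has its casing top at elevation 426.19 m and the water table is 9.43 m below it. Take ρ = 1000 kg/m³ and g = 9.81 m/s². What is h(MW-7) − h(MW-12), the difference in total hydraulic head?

Δh ≈ 3.49 m

Pressure head at MW-7: ψ = P/(ρg) = 830×1000 / (1000 × 9.81) = 84.61 m.
Total head at MW-7: h = z + ψ = 335.64 + 84.61 = 420.25 m.
Total head at MW-12: h = 426.19 − 9.43 = 416.76 m.
Head difference: h(MW-7) − h(MW-12) = 420.25 − 416.76 = 3.49 m.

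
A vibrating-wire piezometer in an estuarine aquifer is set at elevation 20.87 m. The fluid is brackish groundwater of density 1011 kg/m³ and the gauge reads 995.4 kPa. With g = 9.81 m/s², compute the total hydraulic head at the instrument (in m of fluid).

h ≈ 121.23 m

ψ = P/(ρg) = 995.4×1000 / (1011 × 9.81) = 100.36 m.
h = z + ψ = 20.87 + 100.36 = 121.23 m.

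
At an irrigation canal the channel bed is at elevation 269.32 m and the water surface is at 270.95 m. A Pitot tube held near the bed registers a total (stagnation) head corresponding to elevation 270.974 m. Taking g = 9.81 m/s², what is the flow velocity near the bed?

v ≈ 0.686 m/s

Near the bed, under hydrostatic conditions, the piezometric head (z + ψ) equals the free-surface elevation, 270.95 m.
Velocity head = total − piezometric = 270.974 − 270.95 = 0.024 m.
v = √(2g·h_v) = √(2 × 9.81 × 0.024) = 0.686 m/s.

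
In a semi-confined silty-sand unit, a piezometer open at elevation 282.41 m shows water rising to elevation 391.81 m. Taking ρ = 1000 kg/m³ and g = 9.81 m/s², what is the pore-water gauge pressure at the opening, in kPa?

Pressure head ψ = h − z = 391.81 − 282.41 = 109.40 m.
P = ρgψ = 1000 × 9.81 × 109.40 = 1073214 Pa ≈ 1070 kPa.

P ≈ 1070 kPa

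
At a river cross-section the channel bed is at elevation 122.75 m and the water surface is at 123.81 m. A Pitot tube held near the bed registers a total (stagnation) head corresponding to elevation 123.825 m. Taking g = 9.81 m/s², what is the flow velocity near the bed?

Near the bed, under hydrostatic conditions, the piezometric head (z + ψ) equals the free-surface elevation, 123.81 m.
Velocity head = total − piezometric = 123.825 − 123.81 = 0.015 m.
v = √(2g·h_v) = √(2 × 9.81 × 0.015) = 0.542 m/s.

v ≈ 0.542 m/s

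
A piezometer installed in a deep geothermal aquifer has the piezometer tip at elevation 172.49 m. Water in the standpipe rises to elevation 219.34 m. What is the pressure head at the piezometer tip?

ψ ≈ 46.85 m

Total head h = 219.34 m (the water-surface elevation in the piezometer).
Pressure head ψ = h − z = 219.34 − 172.49 = 46.85 m.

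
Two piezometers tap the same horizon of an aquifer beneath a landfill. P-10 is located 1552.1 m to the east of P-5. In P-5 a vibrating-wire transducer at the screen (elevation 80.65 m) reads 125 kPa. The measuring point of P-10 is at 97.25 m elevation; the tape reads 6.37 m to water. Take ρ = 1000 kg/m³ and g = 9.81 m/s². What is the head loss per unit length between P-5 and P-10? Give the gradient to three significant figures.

Pressure head at P-5: ψ = P/(ρg) = 125×1000 / (1000 × 9.81) = 12.74 m.
Total head at P-5: h = z + ψ = 80.65 + 12.74 = 93.39 m.
Total head at P-10: h = 97.25 − 6.37 = 90.88 m.
Head difference: h(P-5) − h(P-10) = 93.39 − 90.88 = 2.51 m.
Hydraulic gradient: i = |Δh| / L = 2.51 / 1552.1 = 0.00162.

i ≈ 0.00162 m/m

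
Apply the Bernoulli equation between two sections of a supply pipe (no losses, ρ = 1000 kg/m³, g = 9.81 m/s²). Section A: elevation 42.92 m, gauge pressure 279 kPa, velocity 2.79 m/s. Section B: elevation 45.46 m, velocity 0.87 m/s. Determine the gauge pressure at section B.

Pressure head at A: ψ₁ = P₁/(ρg) = 279×1000 / (1000 × 9.81) = 28.44 m.
Velocity heads: v₁²/2g = 2.79²/19.62 = 0.397 m; v₂²/2g = 0.87²/19.62 = 0.039 m.
Total head H = z₁ + ψ₁ + v₁²/2g = 42.92 + 28.44 + 0.397 = 71.76 m.
ψ₂ = H − z₂ − v₂²/2g = 71.76 − 45.46 − 0.039 = 26.26 m.
P₂ = ρgψ₂ = 1000 × 9.81 × 26.26 ≈ 258 kPa.

P₂ ≈ 258 kPa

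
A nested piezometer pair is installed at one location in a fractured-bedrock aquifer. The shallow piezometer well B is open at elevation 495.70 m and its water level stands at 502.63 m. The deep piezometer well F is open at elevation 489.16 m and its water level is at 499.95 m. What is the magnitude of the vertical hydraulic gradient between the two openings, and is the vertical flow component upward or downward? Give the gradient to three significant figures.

|i_v| ≈ 0.410; vertical flow is downward

Total head at well B: h = 502.63 m (water level in the standpipe).
Total head at well F: h = 499.95 m.
Δh = h(well B) − h(well F) = 502.63 − 499.95 = 2.68 m.
Vertical separation Δz = 495.70 − 489.16 = 6.54 m.
|i_v| = |Δh| / Δz = 2.68 / 6.54 = 0.410.
Head is higher in the shallow piezometer, so vertical flow is downward (recharge condition).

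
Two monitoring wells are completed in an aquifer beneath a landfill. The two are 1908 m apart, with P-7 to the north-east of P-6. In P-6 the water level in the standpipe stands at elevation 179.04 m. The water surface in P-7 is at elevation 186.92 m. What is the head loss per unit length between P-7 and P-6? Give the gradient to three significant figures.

i ≈ 0.00413 m/m

Total head at P-6: h = 179.04 m (water level in the piezometer is the total head).
Total head at P-7: h = 186.92 m (water level in the piezometer is the total head).
Head difference: h(P-6) − h(P-7) = 179.04 − 186.92 = -7.88 m.
Hydraulic gradient: i = |Δh| / L = 7.88 / 1908 = 0.00413.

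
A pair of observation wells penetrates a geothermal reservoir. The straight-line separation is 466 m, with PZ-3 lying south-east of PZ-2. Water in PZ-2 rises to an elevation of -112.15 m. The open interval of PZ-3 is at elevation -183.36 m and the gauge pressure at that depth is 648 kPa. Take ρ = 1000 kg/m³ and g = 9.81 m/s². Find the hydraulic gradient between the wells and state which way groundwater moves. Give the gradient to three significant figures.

i ≈ 0.0111; groundwater flows toward the south-east

Total head at PZ-2: h = -112.15 m (water level in the piezometer is the total head).
Pressure head at PZ-3: ψ = P/(ρg) = 648×1000 / (1000 × 9.81) = 66.06 m.
Total head at PZ-3: h = z + ψ = -183.36 + 66.06 = -117.30 m.
Head difference: h(PZ-2) − h(PZ-3) = -112.15 − (-117.30) = 5.15 m.
Hydraulic gradient: i = |Δh| / L = 5.15 / 466 = 0.0111.
Flow is from higher to lower head: from PZ-2 toward PZ-3, i.e. toward the south-east.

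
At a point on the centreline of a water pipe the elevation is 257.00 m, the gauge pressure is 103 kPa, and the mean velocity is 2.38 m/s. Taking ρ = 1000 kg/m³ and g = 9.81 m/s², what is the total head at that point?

h ≈ 267.79 m

Pressure head ψ = P/(ρg) = 103×1000 / (1000 × 9.81) = 10.50 m.
Velocity head = v²/(2g) = 2.38² / (2 × 9.81) = 0.289 m.
h = z + ψ + v²/(2g) = 257.00 + 10.50 + 0.289 = 267.79 m.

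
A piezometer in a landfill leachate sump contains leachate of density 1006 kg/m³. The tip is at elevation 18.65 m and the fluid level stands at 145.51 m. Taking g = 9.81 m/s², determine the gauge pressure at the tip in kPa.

Pressure head ψ = h − z = 145.51 − 18.65 = 126.86 m.
P = ρgψ = 1006 × 9.81 × 126.86 = 1251964 Pa ≈ 1250 kPa.

P ≈ 1250 kPa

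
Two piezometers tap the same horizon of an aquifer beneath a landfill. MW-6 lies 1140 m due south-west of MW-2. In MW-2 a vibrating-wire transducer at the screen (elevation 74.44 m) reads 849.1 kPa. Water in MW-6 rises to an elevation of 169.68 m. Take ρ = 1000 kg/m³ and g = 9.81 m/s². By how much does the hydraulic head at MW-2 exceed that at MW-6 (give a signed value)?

Pressure head at MW-2: ψ = P/(ρg) = 849.1×1000 / (1000 × 9.81) = 86.55 m.
Total head at MW-2: h = z + ψ = 74.44 + 86.55 = 160.99 m.
Total head at MW-6: h = 169.68 m (water level in the piezometer is the total head).
Head difference: h(MW-2) − h(MW-6) = 160.99 − 169.68 = -8.69 m.

Δh ≈ -8.69 m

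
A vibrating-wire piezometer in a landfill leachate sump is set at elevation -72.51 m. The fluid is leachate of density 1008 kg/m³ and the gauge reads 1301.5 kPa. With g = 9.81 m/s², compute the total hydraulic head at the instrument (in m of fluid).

ψ = P/(ρg) = 1301.5×1000 / (1008 × 9.81) = 131.62 m.
h = z + ψ = -72.51 + 131.62 = 59.11 m.

h ≈ 59.11 m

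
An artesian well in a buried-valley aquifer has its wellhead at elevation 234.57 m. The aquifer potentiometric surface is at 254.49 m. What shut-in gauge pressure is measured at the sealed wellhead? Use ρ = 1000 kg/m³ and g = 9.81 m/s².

P ≈ 195 kPa

Head above the cap: Δh = 254.49 − 234.57 = 19.92 m.
P = ρgΔh = 1000 × 9.81 × 19.92 = 195415 Pa ≈ 195 kPa.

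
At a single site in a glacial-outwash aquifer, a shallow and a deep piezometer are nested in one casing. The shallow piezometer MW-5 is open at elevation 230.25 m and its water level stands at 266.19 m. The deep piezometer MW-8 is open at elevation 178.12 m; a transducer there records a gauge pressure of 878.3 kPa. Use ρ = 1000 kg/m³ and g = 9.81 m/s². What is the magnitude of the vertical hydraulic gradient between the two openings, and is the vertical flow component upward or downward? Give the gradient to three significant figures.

Total head at MW-5: h = 266.19 m (water level in the standpipe).
Pressure head at MW-8: ψ = P/(ρg) = 878.3×1000 / (1000 × 9.81) = 89.53 m.
Total head at MW-8: h = z + ψ = 178.12 + 89.53 = 267.65 m.
Δh = h(MW-5) − h(MW-8) = 266.19 − 267.65 = -1.46 m.
Vertical separation Δz = 230.25 − 178.12 = 52.13 m.
|i_v| = |Δh| / Δz = 1.46 / 52.13 = 0.0280.
Head is higher in the deep piezometer, so vertical flow is upward (discharge condition).

|i_v| ≈ 0.0280; vertical flow is upward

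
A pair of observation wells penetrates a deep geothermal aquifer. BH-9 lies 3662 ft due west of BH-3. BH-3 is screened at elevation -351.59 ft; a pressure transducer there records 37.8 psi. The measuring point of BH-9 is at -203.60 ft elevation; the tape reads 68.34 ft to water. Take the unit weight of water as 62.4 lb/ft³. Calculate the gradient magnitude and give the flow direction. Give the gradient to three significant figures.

i ≈ 0.00207; groundwater flows toward the west

Pressure head at BH-3: ψ = 144·P/γ = 144 × 37.8 / 62.4 = 87.23 ft.
Total head at BH-3: h = z + ψ = -351.59 + 87.23 = -264.36 ft.
Total head at BH-9: h = -203.60 − 68.34 = -271.94 ft.
Head difference: h(BH-3) − h(BH-9) = -264.36 − (-271.94) = 7.58 ft.
Hydraulic gradient: i = |Δh| / L = 7.58 / 3662 = 0.00207.
Flow is from higher to lower head: from BH-3 toward BH-9, i.e. toward the west.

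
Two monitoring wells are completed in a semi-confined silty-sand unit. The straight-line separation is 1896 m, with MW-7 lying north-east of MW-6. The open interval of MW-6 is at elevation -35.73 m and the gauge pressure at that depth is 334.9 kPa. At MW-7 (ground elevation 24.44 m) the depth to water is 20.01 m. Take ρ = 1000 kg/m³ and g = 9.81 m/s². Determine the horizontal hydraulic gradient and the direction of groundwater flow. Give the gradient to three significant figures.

Pressure head at MW-6: ψ = P/(ρg) = 334.9×1000 / (1000 × 9.81) = 34.14 m.
Total head at MW-6: h = z + ψ = -35.73 + 34.14 = -1.59 m.
Total head at MW-7: h = 24.44 − 20.01 = 4.43 m.
Head difference: h(MW-6) − h(MW-7) = -1.59 − 4.43 = -6.02 m.
Hydraulic gradient: i = |Δh| / L = 6.02 / 1896 = 0.00318.
Flow is from higher to lower head: from MW-7 toward MW-6, i.e. toward the south-west.

i ≈ 0.00318; groundwater flows toward the south-west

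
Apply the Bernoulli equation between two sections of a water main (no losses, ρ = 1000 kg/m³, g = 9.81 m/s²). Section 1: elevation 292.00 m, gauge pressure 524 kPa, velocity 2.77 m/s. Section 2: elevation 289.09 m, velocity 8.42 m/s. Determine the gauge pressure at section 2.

Pressure head at 1: ψ₁ = P₁/(ρg) = 524×1000 / (1000 × 9.81) = 53.41 m.
Velocity heads: v₁²/2g = 2.77²/19.62 = 0.391 m; v₂²/2g = 8.42²/19.62 = 3.613 m.
Total head H = z₁ + ψ₁ + v₁²/2g = 292.00 + 53.41 + 0.391 = 345.80 m.
ψ₂ = H − z₂ − v₂²/2g = 345.80 − 289.09 − 3.613 = 53.10 m.
P₂ = ρgψ₂ = 1000 × 9.81 × 53.10 ≈ 521 kPa.

P₂ ≈ 521 kPa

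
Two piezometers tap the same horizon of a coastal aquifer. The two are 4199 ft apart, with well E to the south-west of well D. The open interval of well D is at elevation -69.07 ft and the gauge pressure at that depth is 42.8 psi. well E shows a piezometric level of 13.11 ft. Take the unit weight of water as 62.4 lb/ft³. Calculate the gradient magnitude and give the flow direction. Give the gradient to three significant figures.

Pressure head at well D: ψ = 144·P/γ = 144 × 42.8 / 62.4 = 98.77 ft.
Total head at well D: h = z + ψ = -69.07 + 98.77 = 29.70 ft.
Total head at well E: h = 13.11 ft (water level in the piezometer is the total head).
Head difference: h(well D) − h(well E) = 29.70 − 13.11 = 16.59 ft.
Hydraulic gradient: i = |Δh| / L = 16.59 / 4199 = 0.00395.
Flow is from higher to lower head: from well D toward well E, i.e. toward the south-west.

i ≈ 0.00395; groundwater flows toward the south-west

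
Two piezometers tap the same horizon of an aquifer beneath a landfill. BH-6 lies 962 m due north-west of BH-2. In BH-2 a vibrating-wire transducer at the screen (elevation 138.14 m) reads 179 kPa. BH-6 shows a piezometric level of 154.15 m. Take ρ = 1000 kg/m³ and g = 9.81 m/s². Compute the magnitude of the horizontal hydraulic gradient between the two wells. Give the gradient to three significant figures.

i ≈ 0.00233

Pressure head at BH-2: ψ = P/(ρg) = 179×1000 / (1000 × 9.81) = 18.25 m.
Total head at BH-2: h = z + ψ = 138.14 + 18.25 = 156.39 m.
Total head at BH-6: h = 154.15 m (water level in the piezometer is the total head).
Head difference: h(BH-2) − h(BH-6) = 156.39 − 154.15 = 2.24 m.
Hydraulic gradient: i = |Δh| / L = 2.24 / 962 = 0.00233.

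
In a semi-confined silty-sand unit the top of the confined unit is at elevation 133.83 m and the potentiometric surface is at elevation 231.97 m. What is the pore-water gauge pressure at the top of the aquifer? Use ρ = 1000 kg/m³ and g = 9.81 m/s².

Pressure head at the aquifer top: ψ = h − z = 231.97 − 133.83 = 98.14 m.
P = ρgψ = 1000 × 9.81 × 98.14 = 962753 Pa ≈ 963 kPa.

P ≈ 963 kPa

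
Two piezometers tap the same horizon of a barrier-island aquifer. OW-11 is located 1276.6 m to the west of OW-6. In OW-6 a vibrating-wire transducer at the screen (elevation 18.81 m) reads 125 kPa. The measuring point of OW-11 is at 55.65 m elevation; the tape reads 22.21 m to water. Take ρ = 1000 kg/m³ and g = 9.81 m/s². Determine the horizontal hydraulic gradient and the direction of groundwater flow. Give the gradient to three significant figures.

i ≈ 0.00148; groundwater flows toward the east

Pressure head at OW-6: ψ = P/(ρg) = 125×1000 / (1000 × 9.81) = 12.74 m.
Total head at OW-6: h = z + ψ = 18.81 + 12.74 = 31.55 m.
Total head at OW-11: h = 55.65 − 22.21 = 33.44 m.
Head difference: h(OW-6) − h(OW-11) = 31.55 − 33.44 = -1.89 m.
Hydraulic gradient: i = |Δh| / L = 1.89 / 1276.6 = 0.00148.
Flow is from higher to lower head: from OW-11 toward OW-6, i.e. toward the east.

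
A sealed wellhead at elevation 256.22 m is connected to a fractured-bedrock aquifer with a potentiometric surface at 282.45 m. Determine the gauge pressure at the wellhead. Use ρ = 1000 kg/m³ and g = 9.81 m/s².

Head above the cap: Δh = 282.45 − 256.22 = 26.23 m.
P = ρgΔh = 1000 × 9.81 × 26.23 = 257316 Pa ≈ 257 kPa.

P ≈ 257 kPa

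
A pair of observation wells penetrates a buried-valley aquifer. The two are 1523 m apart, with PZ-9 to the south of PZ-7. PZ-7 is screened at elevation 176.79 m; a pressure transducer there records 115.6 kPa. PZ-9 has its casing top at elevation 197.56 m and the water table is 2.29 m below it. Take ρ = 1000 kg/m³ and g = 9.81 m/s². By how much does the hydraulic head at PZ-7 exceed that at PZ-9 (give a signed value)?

Δh ≈ -6.70 m

Pressure head at PZ-7: ψ = P/(ρg) = 115.6×1000 / (1000 × 9.81) = 11.78 m.
Total head at PZ-7: h = z + ψ = 176.79 + 11.78 = 188.57 m.
Total head at PZ-9: h = 197.56 − 2.29 = 195.27 m.
Head difference: h(PZ-7) − h(PZ-9) = 188.57 − 195.27 = -6.70 m.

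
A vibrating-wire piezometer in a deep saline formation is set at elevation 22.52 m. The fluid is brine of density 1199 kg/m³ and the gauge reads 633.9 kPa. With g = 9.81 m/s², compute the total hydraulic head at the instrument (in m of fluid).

ψ = P/(ρg) = 633.9×1000 / (1199 × 9.81) = 53.89 m.
h = z + ψ = 22.52 + 53.89 = 76.41 m.

h ≈ 76.41 m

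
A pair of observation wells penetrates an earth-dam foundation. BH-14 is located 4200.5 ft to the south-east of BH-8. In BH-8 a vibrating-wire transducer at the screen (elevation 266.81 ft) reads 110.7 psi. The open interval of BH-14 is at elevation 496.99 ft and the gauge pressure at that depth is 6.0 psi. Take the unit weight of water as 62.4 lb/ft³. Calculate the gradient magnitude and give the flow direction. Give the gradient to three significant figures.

i ≈ 0.00272; groundwater flows toward the south-east

Pressure head at BH-8: ψ = 144·P/γ = 144 × 110.7 / 62.4 = 255.46 ft.
Total head at BH-8: h = z + ψ = 266.81 + 255.46 = 522.27 ft.
Pressure head at BH-14: ψ = 144·P/γ = 144 × 6.0 / 62.4 = 13.85 ft.
Total head at BH-14: h = z + ψ = 496.99 + 13.85 = 510.84 ft.
Head difference: h(BH-8) − h(BH-14) = 522.27 − 510.84 = 11.43 ft.
Hydraulic gradient: i = |Δh| / L = 11.43 / 4200.5 = 0.00272.
Flow is from higher to lower head: from BH-8 toward BH-14, i.e. toward the south-east.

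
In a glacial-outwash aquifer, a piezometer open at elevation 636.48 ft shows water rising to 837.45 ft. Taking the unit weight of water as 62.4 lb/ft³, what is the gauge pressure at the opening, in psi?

P ≈ 87.1 psi

Pressure head ψ = h − z = 837.45 − 636.48 = 200.97 ft.
P = γ·ψ / 144 = 62.4 × 200.97 / 144 = 87.1 psi.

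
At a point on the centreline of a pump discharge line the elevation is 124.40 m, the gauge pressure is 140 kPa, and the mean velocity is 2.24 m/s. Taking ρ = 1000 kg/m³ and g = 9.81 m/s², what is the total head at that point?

Pressure head ψ = P/(ρg) = 140×1000 / (1000 × 9.81) = 14.27 m.
Velocity head = v²/(2g) = 2.24² / (2 × 9.81) = 0.256 m.
h = z + ψ + v²/(2g) = 124.40 + 14.27 + 0.256 = 138.93 m.

h ≈ 138.93 m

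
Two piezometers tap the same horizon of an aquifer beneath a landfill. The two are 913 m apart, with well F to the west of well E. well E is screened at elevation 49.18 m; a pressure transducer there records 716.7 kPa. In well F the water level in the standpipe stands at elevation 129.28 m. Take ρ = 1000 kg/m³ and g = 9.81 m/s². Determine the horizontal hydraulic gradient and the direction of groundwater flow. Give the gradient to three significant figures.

i ≈ 0.00771; groundwater flows toward the east

Pressure head at well E: ψ = P/(ρg) = 716.7×1000 / (1000 × 9.81) = 73.06 m.
Total head at well E: h = z + ψ = 49.18 + 73.06 = 122.24 m.
Total head at well F: h = 129.28 m (water level in the piezometer is the total head).
Head difference: h(well E) − h(well F) = 122.24 − 129.28 = -7.04 m.
Hydraulic gradient: i = |Δh| / L = 7.04 / 913 = 0.00771.
Flow is from higher to lower head: from well F toward well E, i.e. toward the east.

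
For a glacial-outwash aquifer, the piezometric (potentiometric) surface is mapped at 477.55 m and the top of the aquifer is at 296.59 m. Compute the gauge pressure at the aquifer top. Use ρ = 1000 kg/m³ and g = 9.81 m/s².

P ≈ 1780 kPa

Pressure head at the aquifer top: ψ = h − z = 477.55 − 296.59 = 180.96 m.
P = ρgψ = 1000 × 9.81 × 180.96 = 1775218 Pa ≈ 1780 kPa.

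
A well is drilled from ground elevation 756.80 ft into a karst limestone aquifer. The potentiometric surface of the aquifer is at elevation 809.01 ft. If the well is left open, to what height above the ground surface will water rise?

≈ 52.21 ft above ground

Water rises to the potentiometric surface, so the rise above ground = 809.01 − 756.80 = 52.21 ft.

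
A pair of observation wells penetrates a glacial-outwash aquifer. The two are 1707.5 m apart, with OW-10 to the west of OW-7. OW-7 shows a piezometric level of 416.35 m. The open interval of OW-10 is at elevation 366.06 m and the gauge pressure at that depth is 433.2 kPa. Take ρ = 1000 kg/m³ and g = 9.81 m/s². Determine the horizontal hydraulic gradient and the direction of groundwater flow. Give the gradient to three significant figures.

Total head at OW-7: h = 416.35 m (water level in the piezometer is the total head).
Pressure head at OW-10: ψ = P/(ρg) = 433.2×1000 / (1000 × 9.81) = 44.16 m.
Total head at OW-10: h = z + ψ = 366.06 + 44.16 = 410.22 m.
Head difference: h(OW-7) − h(OW-10) = 416.35 − 410.22 = 6.13 m.
Hydraulic gradient: i = |Δh| / L = 6.13 / 1707.5 = 0.00359.
Flow is from higher to lower head: from OW-7 toward OW-10, i.e. toward the west.

i ≈ 0.00359; groundwater flows toward the west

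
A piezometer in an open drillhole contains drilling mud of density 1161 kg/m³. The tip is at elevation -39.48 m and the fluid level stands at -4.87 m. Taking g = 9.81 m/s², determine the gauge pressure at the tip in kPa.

Pressure head ψ = h − z = -4.87 − (-39.48) = 34.61 m.
P = ρgψ = 1161 × 9.81 × 34.61 = 394187 Pa ≈ 394 kPa.

P ≈ 394 kPa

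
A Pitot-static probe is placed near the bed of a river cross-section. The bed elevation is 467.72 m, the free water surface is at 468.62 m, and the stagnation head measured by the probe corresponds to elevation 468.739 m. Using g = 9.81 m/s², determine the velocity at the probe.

Near the bed, under hydrostatic conditions, the piezometric head (z + ψ) equals the free-surface elevation, 468.62 m.
Velocity head = total − piezometric = 468.739 − 468.62 = 0.119 m.
v = √(2g·h_v) = √(2 × 9.81 × 0.119) = 1.53 m/s.

v ≈ 1.53 m/s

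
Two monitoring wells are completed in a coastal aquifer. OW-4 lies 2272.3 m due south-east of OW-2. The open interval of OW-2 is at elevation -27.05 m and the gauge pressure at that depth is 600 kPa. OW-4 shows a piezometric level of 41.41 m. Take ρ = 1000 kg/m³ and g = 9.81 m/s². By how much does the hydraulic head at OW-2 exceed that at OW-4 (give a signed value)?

Δh ≈ -7.30 m

Pressure head at OW-2: ψ = P/(ρg) = 600×1000 / (1000 × 9.81) = 61.16 m.
Total head at OW-2: h = z + ψ = -27.05 + 61.16 = 34.11 m.
Total head at OW-4: h = 41.41 m (water level in the piezometer is the total head).
Head difference: h(OW-2) − h(OW-4) = 34.11 − 41.41 = -7.30 m.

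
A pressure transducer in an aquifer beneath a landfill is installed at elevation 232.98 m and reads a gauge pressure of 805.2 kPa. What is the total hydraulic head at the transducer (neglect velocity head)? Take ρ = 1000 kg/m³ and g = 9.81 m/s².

h ≈ 315.06 m

ψ = P/(ρg) = 805.2×1000 / (1000 × 9.81) = 82.08 m.
h = z + ψ = 232.98 + 82.08 = 315.06 m.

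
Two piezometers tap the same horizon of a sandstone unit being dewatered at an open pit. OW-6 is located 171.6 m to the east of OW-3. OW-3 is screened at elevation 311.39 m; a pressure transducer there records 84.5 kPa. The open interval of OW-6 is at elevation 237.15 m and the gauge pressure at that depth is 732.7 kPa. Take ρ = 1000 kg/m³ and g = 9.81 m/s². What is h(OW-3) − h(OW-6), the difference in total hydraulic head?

Δh ≈ 8.16 m

Pressure head at OW-3: ψ = P/(ρg) = 84.5×1000 / (1000 × 9.81) = 8.61 m.
Total head at OW-3: h = z + ψ = 311.39 + 8.61 = 320.00 m.
Pressure head at OW-6: ψ = P/(ρg) = 732.7×1000 / (1000 × 9.81) = 74.69 m.
Total head at OW-6: h = z + ψ = 237.15 + 74.69 = 311.84 m.
Head difference: h(OW-3) − h(OW-6) = 320.00 − 311.84 = 8.16 m.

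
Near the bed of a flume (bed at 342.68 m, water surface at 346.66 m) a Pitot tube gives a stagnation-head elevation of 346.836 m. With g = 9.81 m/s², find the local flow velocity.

v ≈ 1.86 m/s

Near the bed, under hydrostatic conditions, the piezometric head (z + ψ) equals the free-surface elevation, 346.66 m.
Velocity head = total − piezometric = 346.836 − 346.66 = 0.176 m.
v = √(2g·h_v) = √(2 × 9.81 × 0.176) = 1.86 m/s.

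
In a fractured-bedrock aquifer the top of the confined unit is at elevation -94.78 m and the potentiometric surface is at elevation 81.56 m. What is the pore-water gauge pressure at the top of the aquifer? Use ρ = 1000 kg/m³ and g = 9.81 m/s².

P ≈ 1730 kPa

Pressure head at the aquifer top: ψ = h − z = 81.56 − (-94.78) = 176.34 m.
P = ρgψ = 1000 × 9.81 × 176.34 = 1729895 Pa ≈ 1730 kPa.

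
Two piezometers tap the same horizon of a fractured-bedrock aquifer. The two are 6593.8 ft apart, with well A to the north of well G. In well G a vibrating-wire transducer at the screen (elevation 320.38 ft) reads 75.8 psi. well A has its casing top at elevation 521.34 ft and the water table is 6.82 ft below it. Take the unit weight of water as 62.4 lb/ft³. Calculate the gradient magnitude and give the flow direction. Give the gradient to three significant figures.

Pressure head at well G: ψ = 144·P/γ = 144 × 75.8 / 62.4 = 174.92 ft.
Total head at well G: h = z + ψ = 320.38 + 174.92 = 495.30 ft.
Total head at well A: h = 521.34 − 6.82 = 514.52 ft.
Head difference: h(well G) − h(well A) = 495.30 − 514.52 = -19.22 ft.
Hydraulic gradient: i = |Δh| / L = 19.22 / 6593.8 = 0.00291.
Flow is from higher to lower head: from well A toward well G, i.e. toward the south.

i ≈ 0.00291; groundwater flows toward the south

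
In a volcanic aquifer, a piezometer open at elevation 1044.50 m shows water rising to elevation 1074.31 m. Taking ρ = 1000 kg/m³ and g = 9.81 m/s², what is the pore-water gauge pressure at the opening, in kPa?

P ≈ 292 kPa

Pressure head ψ = h − z = 1074.31 − 1044.50 = 29.81 m.
P = ρgψ = 1000 × 9.81 × 29.81 = 292436 Pa ≈ 292 kPa.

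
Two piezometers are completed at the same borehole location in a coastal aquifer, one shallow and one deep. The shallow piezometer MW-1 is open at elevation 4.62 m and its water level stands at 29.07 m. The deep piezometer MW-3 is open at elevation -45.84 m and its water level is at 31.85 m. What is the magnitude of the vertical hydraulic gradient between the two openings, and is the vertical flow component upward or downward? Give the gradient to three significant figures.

|i_v| ≈ 0.0551; vertical flow is upward

Total head at MW-1: h = 29.07 m (water level in the standpipe).
Total head at MW-3: h = 31.85 m.
Δh = h(MW-1) − h(MW-3) = 29.07 − 31.85 = -2.78 m.
Vertical separation Δz = 4.62 − (-45.84) = 50.46 m.
|i_v| = |Δh| / Δz = 2.78 / 50.46 = 0.0551.
Head is higher in the deep piezometer, so vertical flow is upward (discharge condition).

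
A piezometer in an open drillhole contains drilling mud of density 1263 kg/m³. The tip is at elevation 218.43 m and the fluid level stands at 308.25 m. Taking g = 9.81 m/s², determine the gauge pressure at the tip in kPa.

P ≈ 1110 kPa

Pressure head ψ = h − z = 308.25 − 218.43 = 89.82 m.
P = ρgψ = 1263 × 9.81 × 89.82 = 1112872 Pa ≈ 1110 kPa.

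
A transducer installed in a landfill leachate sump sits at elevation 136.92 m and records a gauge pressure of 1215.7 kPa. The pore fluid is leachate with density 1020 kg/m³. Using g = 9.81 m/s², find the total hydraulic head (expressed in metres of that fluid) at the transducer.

h ≈ 258.41 m

ψ = P/(ρg) = 1215.7×1000 / (1020 × 9.81) = 121.49 m.
h = z + ψ = 136.92 + 121.49 = 258.41 m.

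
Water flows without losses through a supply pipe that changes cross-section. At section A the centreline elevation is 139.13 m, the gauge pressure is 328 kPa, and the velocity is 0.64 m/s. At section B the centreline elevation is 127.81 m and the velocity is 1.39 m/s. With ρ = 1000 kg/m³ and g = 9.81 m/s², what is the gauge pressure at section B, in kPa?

P₂ ≈ 438 kPa

Pressure head at A: ψ₁ = P₁/(ρg) = 328×1000 / (1000 × 9.81) = 33.44 m.
Velocity heads: v₁²/2g = 0.64²/19.62 = 0.021 m; v₂²/2g = 1.39²/19.62 = 0.098 m.
Total head H = z₁ + ψ₁ + v₁²/2g = 139.13 + 33.44 + 0.021 = 172.59 m.
ψ₂ = H − z₂ − v₂²/2g = 172.59 − 127.81 − 0.098 = 44.68 m.
P₂ = ρgψ₂ = 1000 × 9.81 × 44.68 ≈ 438 kPa.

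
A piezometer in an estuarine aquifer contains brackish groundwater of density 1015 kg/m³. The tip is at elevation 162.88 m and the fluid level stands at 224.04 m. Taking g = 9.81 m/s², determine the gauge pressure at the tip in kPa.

Pressure head ψ = h − z = 224.04 − 162.88 = 61.16 m.
P = ρgψ = 1015 × 9.81 × 61.16 = 608979 Pa ≈ 609 kPa.

P ≈ 609 kPa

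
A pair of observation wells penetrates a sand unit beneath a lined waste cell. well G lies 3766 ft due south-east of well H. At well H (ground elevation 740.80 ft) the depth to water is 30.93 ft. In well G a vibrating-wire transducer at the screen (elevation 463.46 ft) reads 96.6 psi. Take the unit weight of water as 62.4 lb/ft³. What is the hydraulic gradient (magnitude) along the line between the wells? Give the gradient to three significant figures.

Total head at well H: h = 740.80 − 30.93 = 709.87 ft.
Pressure head at well G: ψ = 144·P/γ = 144 × 96.6 / 62.4 = 222.92 ft.
Total head at well G: h = z + ψ = 463.46 + 222.92 = 686.38 ft.
Head difference: h(well H) − h(well G) = 709.87 − 686.38 = 23.49 ft.
Hydraulic gradient: i = |Δh| / L = 23.49 / 3766 = 0.00624.

i ≈ 0.00624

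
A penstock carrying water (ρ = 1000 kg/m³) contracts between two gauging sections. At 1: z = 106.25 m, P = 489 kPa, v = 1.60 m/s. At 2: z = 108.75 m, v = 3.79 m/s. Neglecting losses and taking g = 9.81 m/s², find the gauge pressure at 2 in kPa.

P₂ ≈ 459 kPa

Pressure head at 1: ψ₁ = P₁/(ρg) = 489×1000 / (1000 × 9.81) = 49.85 m.
Velocity heads: v₁²/2g = 1.60²/19.62 = 0.130 m; v₂²/2g = 3.79²/19.62 = 0.732 m.
Total head H = z₁ + ψ₁ + v₁²/2g = 106.25 + 49.85 + 0.130 = 156.23 m.
ψ₂ = H − z₂ − v₂²/2g = 156.23 − 108.75 − 0.732 = 46.75 m.
P₂ = ρgψ₂ = 1000 × 9.81 × 46.75 ≈ 459 kPa.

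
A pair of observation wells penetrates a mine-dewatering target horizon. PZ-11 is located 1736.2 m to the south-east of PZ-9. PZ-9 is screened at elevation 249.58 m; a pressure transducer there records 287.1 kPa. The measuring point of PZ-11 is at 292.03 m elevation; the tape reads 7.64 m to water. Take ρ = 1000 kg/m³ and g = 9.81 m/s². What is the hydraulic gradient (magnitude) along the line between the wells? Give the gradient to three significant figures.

Pressure head at PZ-9: ψ = P/(ρg) = 287.1×1000 / (1000 × 9.81) = 29.27 m.
Total head at PZ-9: h = z + ψ = 249.58 + 29.27 = 278.85 m.
Total head at PZ-11: h = 292.03 − 7.64 = 284.39 m.
Head difference: h(PZ-9) − h(PZ-11) = 278.85 − 284.39 = -5.54 m.
Hydraulic gradient: i = |Δh| / L = 5.54 / 1736.2 = 0.00319.

i ≈ 0.00319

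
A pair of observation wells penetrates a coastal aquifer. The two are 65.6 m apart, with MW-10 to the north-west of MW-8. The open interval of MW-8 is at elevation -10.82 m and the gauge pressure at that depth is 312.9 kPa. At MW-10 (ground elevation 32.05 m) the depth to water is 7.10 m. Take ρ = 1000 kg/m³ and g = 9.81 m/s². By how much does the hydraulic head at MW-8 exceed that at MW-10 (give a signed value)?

Pressure head at MW-8: ψ = P/(ρg) = 312.9×1000 / (1000 × 9.81) = 31.90 m.
Total head at MW-8: h = z + ψ = -10.82 + 31.90 = 21.08 m.
Total head at MW-10: h = 32.05 − 7.10 = 24.95 m.
Head difference: h(MW-8) − h(MW-10) = 21.08 − 24.95 = -3.87 m.

Δh ≈ -3.87 m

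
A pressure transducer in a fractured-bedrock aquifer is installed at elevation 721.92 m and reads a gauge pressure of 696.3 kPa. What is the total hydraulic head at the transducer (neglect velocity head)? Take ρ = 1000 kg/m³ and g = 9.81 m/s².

h ≈ 792.90 m

ψ = P/(ρg) = 696.3×1000 / (1000 × 9.81) = 70.98 m.
h = z + ψ = 721.92 + 70.98 = 792.90 m.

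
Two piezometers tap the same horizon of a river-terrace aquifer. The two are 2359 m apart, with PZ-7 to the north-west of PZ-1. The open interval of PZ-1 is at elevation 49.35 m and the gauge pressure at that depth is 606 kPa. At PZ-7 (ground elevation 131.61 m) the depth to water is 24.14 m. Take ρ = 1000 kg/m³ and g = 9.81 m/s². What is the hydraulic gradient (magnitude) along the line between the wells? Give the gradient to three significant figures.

Pressure head at PZ-1: ψ = P/(ρg) = 606×1000 / (1000 × 9.81) = 61.77 m.
Total head at PZ-1: h = z + ψ = 49.35 + 61.77 = 111.12 m.
Total head at PZ-7: h = 131.61 − 24.14 = 107.47 m.
Head difference: h(PZ-1) − h(PZ-7) = 111.12 − 107.47 = 3.65 m.
Hydraulic gradient: i = |Δh| / L = 3.65 / 2359 = 0.00155.

i ≈ 0.00155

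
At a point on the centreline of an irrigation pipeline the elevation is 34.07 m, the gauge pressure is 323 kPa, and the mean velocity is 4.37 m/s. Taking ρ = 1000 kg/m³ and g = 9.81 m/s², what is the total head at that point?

h ≈ 67.97 m

Pressure head ψ = P/(ρg) = 323×1000 / (1000 × 9.81) = 32.93 m.
Velocity head = v²/(2g) = 4.37² / (2 × 9.81) = 0.973 m.
h = z + ψ + v²/(2g) = 34.07 + 32.93 + 0.973 = 67.97 m.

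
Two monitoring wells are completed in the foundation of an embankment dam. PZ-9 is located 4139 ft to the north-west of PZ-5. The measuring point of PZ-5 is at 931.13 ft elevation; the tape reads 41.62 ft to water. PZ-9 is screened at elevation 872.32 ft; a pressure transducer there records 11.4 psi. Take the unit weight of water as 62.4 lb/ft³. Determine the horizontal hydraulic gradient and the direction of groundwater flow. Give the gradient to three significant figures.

Total head at PZ-5: h = 931.13 − 41.62 = 889.51 ft.
Pressure head at PZ-9: ψ = 144·P/γ = 144 × 11.4 / 62.4 = 26.31 ft.
Total head at PZ-9: h = z + ψ = 872.32 + 26.31 = 898.63 ft.
Head difference: h(PZ-5) − h(PZ-9) = 889.51 − 898.63 = -9.12 ft.
Hydraulic gradient: i = |Δh| / L = 9.12 / 4139 = 0.00220.
Flow is from higher to lower head: from PZ-9 toward PZ-5, i.e. toward the south-east.

i ≈ 0.00220; groundwater flows toward the south-east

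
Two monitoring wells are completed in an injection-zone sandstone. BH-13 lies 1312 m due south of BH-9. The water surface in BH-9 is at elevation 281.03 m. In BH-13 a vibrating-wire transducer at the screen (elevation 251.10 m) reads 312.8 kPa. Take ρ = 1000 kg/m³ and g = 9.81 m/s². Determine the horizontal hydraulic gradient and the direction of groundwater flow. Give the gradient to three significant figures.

i ≈ 0.00149; groundwater flows toward the north

Total head at BH-9: h = 281.03 m (water level in the piezometer is the total head).
Pressure head at BH-13: ψ = P/(ρg) = 312.8×1000 / (1000 × 9.81) = 31.89 m.
Total head at BH-13: h = z + ψ = 251.10 + 31.89 = 282.99 m.
Head difference: h(BH-9) − h(BH-13) = 281.03 − 282.99 = -1.96 m.
Hydraulic gradient: i = |Δh| / L = 1.96 / 1312 = 0.00149.
Flow is from higher to lower head: from BH-13 toward BH-9, i.e. toward the north.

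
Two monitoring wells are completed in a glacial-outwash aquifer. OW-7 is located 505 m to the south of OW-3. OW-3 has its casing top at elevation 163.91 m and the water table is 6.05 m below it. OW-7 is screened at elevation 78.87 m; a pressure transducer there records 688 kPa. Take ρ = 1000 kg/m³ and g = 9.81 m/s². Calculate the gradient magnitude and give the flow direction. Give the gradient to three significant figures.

Total head at OW-3: h = 163.91 − 6.05 = 157.86 m.
Pressure head at OW-7: ψ = P/(ρg) = 688×1000 / (1000 × 9.81) = 70.13 m.
Total head at OW-7: h = z + ψ = 78.87 + 70.13 = 149.00 m.
Head difference: h(OW-3) − h(OW-7) = 157.86 − 149.00 = 8.86 m.
Hydraulic gradient: i = |Δh| / L = 8.86 / 505 = 0.0175.
Flow is from higher to lower head: from OW-3 toward OW-7, i.e. toward the south.

i ≈ 0.0175; groundwater flows toward the south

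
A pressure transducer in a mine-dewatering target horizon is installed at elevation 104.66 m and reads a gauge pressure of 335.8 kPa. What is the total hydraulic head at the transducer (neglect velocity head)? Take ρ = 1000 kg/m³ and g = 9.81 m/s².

h ≈ 138.89 m

ψ = P/(ρg) = 335.8×1000 / (1000 × 9.81) = 34.23 m.
h = z + ψ = 104.66 + 34.23 = 138.89 m.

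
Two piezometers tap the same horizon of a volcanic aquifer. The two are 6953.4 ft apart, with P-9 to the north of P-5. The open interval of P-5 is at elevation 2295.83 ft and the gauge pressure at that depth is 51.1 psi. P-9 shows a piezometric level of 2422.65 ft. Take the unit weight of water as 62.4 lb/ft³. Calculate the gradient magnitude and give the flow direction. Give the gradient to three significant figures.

Pressure head at P-5: ψ = 144·P/γ = 144 × 51.1 / 62.4 = 117.92 ft.
Total head at P-5: h = z + ψ = 2295.83 + 117.92 = 2413.75 ft.
Total head at P-9: h = 2422.65 ft (water level in the piezometer is the total head).
Head difference: h(P-5) − h(P-9) = 2413.75 − 2422.65 = -8.90 ft.
Hydraulic gradient: i = |Δh| / L = 8.90 / 6953.4 = 0.00128.
Flow is from higher to lower head: from P-9 toward P-5, i.e. toward the south.

i ≈ 0.00128; groundwater flows toward the south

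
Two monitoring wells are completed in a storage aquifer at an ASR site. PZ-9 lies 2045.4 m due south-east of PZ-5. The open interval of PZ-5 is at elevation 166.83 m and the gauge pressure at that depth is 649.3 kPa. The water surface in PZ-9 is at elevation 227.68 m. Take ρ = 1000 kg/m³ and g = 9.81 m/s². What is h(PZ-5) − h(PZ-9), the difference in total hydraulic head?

Pressure head at PZ-5: ψ = P/(ρg) = 649.3×1000 / (1000 × 9.81) = 66.19 m.
Total head at PZ-5: h = z + ψ = 166.83 + 66.19 = 233.02 m.
Total head at PZ-9: h = 227.68 m (water level in the piezometer is the total head).
Head difference: h(PZ-5) − h(PZ-9) = 233.02 − 227.68 = 5.34 m.

Δh ≈ 5.34 m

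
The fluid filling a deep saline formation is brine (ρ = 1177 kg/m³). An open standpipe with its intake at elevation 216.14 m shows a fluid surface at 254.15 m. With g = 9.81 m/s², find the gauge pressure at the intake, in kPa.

P ≈ 439 kPa

Pressure head ψ = h − z = 254.15 − 216.14 = 38.01 m.
P = ρgψ = 1177 × 9.81 × 38.01 = 438878 Pa ≈ 439 kPa.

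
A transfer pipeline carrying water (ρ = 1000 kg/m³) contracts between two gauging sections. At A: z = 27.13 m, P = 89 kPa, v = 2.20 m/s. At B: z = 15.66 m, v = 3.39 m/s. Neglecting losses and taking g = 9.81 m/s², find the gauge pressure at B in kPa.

Pressure head at A: ψ₁ = P₁/(ρg) = 89×1000 / (1000 × 9.81) = 9.07 m.
Velocity heads: v₁²/2g = 2.20²/19.62 = 0.247 m; v₂²/2g = 3.39²/19.62 = 0.586 m.
Total head H = z₁ + ψ₁ + v₁²/2g = 27.13 + 9.07 + 0.247 = 36.45 m.
ψ₂ = H − z₂ − v₂²/2g = 36.45 − 15.66 − 0.586 = 20.20 m.
P₂ = ρgψ₂ = 1000 × 9.81 × 20.20 ≈ 198 kPa.

P₂ ≈ 198 kPa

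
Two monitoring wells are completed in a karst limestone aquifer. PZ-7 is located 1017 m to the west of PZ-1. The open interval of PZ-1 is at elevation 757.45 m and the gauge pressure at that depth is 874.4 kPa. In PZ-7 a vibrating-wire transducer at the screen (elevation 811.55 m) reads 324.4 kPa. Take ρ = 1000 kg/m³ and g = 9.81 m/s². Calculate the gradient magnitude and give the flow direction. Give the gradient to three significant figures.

Pressure head at PZ-1: ψ = P/(ρg) = 874.4×1000 / (1000 × 9.81) = 89.13 m.
Total head at PZ-1: h = z + ψ = 757.45 + 89.13 = 846.58 m.
Pressure head at PZ-7: ψ = P/(ρg) = 324.4×1000 / (1000 × 9.81) = 33.07 m.
Total head at PZ-7: h = z + ψ = 811.55 + 33.07 = 844.62 m.
Head difference: h(PZ-1) − h(PZ-7) = 846.58 − 844.62 = 1.96 m.
Hydraulic gradient: i = |Δh| / L = 1.96 / 1017 = 0.00193.
Flow is from higher to lower head: from PZ-1 toward PZ-7, i.e. toward the west.

i ≈ 0.00193; groundwater flows toward the west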